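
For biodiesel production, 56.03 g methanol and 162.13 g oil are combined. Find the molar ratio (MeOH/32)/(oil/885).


Molar ratio = n_MeOH / n_oil = (MeOH/32) / (oil/885) = (MeOH * 885) / (32 * oil)
= (56.03 * 885) / (32 * 162.13)
= 9.5576

9.5576


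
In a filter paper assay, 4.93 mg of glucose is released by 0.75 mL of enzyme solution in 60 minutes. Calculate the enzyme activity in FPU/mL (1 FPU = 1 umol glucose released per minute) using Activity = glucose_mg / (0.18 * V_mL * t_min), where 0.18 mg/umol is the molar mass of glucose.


Activity = glucose_mg / (0.18 mg/umol * V_mL * t_min)
= 4.93 / (0.18 * 0.75 * 60)
= 0.6086 FPU/mL

0.6086 FPU/mL


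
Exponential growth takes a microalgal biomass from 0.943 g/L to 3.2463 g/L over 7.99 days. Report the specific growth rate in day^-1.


mu = ln(X2/X1) / dt
= ln(3.2463/0.943) / 7.99
= 0.1547 per day

0.1547 per day


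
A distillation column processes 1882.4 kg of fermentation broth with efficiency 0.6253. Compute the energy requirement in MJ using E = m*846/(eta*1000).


E = m * 846 / (eta * 1000)
= 1882.4 * 846 / (0.6253 * 1000)
= 2546.7942 MJ

2546.7942 MJ


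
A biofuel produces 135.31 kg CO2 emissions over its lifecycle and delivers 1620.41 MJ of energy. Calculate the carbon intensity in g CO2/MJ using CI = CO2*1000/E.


CI = CO2 * 1000 / E
= 135.31 * 1000 / 1620.41
= 83.5036 g CO2/MJ

83.5036 g CO2/MJ


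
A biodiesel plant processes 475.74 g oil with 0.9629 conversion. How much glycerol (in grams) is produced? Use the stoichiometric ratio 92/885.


glycerol = oil * conv * (92/885)
= 475.74 * 0.9629 * 92 / 885
= 47.6207 g

47.6207 g


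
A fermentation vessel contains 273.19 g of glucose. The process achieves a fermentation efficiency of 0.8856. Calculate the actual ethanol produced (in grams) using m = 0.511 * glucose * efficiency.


Actual ethanol: m = 0.511 * 273.19 * 0.8856
m = 123.6298 g

123.6298 g


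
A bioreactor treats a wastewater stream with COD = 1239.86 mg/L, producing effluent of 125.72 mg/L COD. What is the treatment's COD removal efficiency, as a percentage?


eta = (COD_in - COD_out) / COD_in * 100
= (1239.86 - 125.72) / 1239.86 * 100
= 89.8601%

89.8601%


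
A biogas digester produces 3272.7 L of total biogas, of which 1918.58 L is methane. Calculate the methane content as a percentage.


CH4% = V_CH4 / V_total * 100
= 1918.58 / 3272.7 * 100
= 58.6238%

58.6238%


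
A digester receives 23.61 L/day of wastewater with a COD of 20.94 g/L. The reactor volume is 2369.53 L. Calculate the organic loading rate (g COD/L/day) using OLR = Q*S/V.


OLR = Q * S / V
= 23.61 * 20.94 / 2369.53
= 0.2086 g/L/day

0.2086 g/L/day


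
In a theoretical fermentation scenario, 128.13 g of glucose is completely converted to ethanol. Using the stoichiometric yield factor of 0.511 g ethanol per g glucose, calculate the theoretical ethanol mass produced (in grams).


Theoretical ethanol yield: m_EtOH = 0.511 * m_glucose
m_EtOH = 0.511 * 128.13 = 65.4744 g

65.4744 g


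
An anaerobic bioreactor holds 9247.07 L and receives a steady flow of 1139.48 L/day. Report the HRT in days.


HRT = V / Q
= 9247.07 / 1139.48
= 8.1152 days

8.1152 days


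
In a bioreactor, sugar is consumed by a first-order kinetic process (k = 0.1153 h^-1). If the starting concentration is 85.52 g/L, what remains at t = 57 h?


S = S0 * exp(-k * t)
S = 85.52 * exp(-0.1153 * 57)
S = 0.1196 g/L

0.1196 g/L


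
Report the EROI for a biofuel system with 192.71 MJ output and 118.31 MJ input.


EROI = E_out / E_in
= 192.71 / 118.31
= 1.6289

1.6289


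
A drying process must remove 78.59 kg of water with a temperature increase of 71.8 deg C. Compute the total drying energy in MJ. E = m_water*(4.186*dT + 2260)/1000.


E = m_water * (4.186 * dT + 2260) / 1000
= 78.59 * (4.186 * 71.8 + 2260) / 1000
= 201.2340 MJ

201.2340 MJ


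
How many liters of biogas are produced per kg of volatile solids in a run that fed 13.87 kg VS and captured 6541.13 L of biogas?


Y = V / VS
= 6541.13 / 13.87
= 471.6027 L/kg VS

471.6027 L/kg VS


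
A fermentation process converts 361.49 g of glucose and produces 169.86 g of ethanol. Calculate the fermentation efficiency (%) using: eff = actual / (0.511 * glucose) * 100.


Fermentation efficiency = (actual / (0.511 * glucose)) * 100
= (169.86 / (0.511 * 361.49)) * 100
= 91.9547%

91.9547%


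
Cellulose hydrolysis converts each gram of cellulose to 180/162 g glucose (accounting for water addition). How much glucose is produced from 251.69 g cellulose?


glucose = cellulose * 180/162
= 251.69 * 180/162
= 279.6556 g

279.6556 g


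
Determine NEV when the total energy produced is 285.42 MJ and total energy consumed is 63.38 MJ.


NEV = E_out - E_in
= 285.42 - 63.38
= 222.0400 MJ

222.0400 MJ


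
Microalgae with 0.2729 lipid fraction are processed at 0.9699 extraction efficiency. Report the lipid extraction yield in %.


Y = lipid_content * extraction_eff * 100
= 0.2729 * 0.9699 * 100
= 26.4686%

26.4686%


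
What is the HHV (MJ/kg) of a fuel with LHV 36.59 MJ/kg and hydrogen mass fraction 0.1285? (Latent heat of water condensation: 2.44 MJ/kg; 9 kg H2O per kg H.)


HHV = LHV + H_frac * 9 * 2.44
= 36.59 + 0.1285 * 9 * 2.44
= 39.4119 MJ/kg

39.4119 MJ/kg


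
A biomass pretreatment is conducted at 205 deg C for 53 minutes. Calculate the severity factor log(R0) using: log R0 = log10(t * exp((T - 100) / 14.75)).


logR0 = log10(t * exp((T - 100) / 14.75))
= log10(53 * exp((205 - 100) / 14.75))
= 4.8159

4.8159


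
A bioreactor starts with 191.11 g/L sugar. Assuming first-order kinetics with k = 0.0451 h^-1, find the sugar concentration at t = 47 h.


S = S0 * exp(-k * t)
S = 191.11 * exp(-0.0451 * 47)
S = 22.9461 g/L

22.9461 g/L


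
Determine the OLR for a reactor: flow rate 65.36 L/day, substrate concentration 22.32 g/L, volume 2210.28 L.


OLR = Q * S / V
= 65.36 * 22.32 / 2210.28
= 0.6600 g/L/day

0.6600 g/L/day


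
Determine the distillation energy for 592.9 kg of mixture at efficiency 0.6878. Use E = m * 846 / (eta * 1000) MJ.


E = m * 846 / (eta * 1000)
= 592.9 * 846 / (0.6878 * 1000)
= 729.2722 MJ

729.2722 MJ


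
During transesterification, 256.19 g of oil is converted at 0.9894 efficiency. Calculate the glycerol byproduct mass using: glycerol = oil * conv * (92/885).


glycerol = oil * conv * (92/885)
= 256.19 * 0.9894 * 92 / 885
= 26.3499 g

26.3499 g


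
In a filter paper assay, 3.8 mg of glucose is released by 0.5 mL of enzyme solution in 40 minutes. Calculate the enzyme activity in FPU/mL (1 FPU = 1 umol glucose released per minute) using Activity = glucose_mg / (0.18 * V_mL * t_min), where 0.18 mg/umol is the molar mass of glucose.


Activity = glucose_mg / (0.18 mg/umol * V_mL * t_min)
= 3.8 / (0.18 * 0.5 * 40)
= 1.0556 FPU/mL

1.0556 FPU/mL


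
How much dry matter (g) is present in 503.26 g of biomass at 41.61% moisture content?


Wd = Ww * (1 - MC/100)
= 503.26 * (1 - 41.61/100)
= 293.8535 g

293.8535 g


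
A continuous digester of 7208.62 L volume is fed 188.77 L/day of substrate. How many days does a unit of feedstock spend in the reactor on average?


HRT = V / Q
= 7208.62 / 188.77
= 38.1873 days

38.1873 days


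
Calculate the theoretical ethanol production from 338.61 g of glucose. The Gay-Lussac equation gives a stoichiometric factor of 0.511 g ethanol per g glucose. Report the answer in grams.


Theoretical ethanol yield: m_EtOH = 0.511 * m_glucose
m_EtOH = 0.511 * 338.61 = 173.0297 g

173.0297 g


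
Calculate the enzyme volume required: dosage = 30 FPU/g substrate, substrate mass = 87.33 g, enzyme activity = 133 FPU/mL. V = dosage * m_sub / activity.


V = dosage * m_sub / activity
V = 30 * 87.33 / 133
V = 19.6985 mL

19.6985 mL


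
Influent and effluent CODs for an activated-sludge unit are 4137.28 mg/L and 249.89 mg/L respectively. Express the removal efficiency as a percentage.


eta = (COD_in - COD_out) / COD_in * 100
= (4137.28 - 249.89) / 4137.28 * 100
= 93.9600%

93.9600%


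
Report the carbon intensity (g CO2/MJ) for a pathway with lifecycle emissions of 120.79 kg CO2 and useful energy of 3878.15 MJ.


CI = CO2 * 1000 / E
= 120.79 * 1000 / 3878.15
= 31.1463 g CO2/MJ

31.1463 g CO2/MJ


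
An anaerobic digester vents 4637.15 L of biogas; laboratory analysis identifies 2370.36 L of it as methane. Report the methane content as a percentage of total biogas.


CH4% = V_CH4 / V_total * 100
= 2370.36 / 4637.15 * 100
= 51.1167%

51.1167%


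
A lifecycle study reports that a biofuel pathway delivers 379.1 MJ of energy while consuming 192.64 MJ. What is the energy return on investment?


EROI = E_out / E_in
= 379.1 / 192.64
= 1.9679

1.9679


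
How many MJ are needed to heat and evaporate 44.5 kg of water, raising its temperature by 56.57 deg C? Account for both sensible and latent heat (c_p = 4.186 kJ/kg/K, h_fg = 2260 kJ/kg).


E = m_water * (4.186 * dT + 2260) / 1000
= 44.5 * (4.186 * 56.57 + 2260) / 1000
= 111.1077 MJ

111.1077 MJ


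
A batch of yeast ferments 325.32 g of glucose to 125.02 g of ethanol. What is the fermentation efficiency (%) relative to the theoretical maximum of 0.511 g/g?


Fermentation efficiency = (actual / (0.511 * glucose)) * 100
= (125.02 / (0.511 * 325.32)) * 100
= 75.2052%

75.2052%


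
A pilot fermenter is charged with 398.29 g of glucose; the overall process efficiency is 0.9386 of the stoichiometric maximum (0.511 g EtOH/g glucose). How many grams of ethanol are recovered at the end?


Actual ethanol: m = 0.511 * 398.29 * 0.9386
m = 191.0297 g

191.0297 g


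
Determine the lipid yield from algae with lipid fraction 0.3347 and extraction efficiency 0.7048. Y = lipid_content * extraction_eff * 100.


Y = lipid_content * extraction_eff * 100
= 0.3347 * 0.7048 * 100
= 23.5897%

23.5897%


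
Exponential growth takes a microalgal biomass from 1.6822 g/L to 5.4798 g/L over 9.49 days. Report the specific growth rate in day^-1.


mu = ln(X2/X1) / dt
= ln(5.4798/1.6822) / 9.49
= 0.1244 per day

0.1244 per day


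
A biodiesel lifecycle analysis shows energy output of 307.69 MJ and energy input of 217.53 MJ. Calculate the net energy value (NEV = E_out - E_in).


NEV = E_out - E_in
= 307.69 - 217.53
= 90.1600 MJ

90.1600 MJ


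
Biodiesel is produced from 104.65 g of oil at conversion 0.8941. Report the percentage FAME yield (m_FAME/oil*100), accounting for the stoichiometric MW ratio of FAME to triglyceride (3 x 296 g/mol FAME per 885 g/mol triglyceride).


m_FAME = oil * conv * (3 * 296 / 885) = oil * conv * (888/885)
= 104.65 * 0.8941 * 888 / 885
= 93.8847 g
Y = m_FAME / oil * 100 = conv * (888/885) * 100
= 0.8941 * 888 / 885 * 100
= 89.71%

89.71%


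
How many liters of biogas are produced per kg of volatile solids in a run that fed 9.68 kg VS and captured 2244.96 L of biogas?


Y = V / VS
= 2244.96 / 9.68
= 231.9174 L/kg VS

231.9174 L/kg VS


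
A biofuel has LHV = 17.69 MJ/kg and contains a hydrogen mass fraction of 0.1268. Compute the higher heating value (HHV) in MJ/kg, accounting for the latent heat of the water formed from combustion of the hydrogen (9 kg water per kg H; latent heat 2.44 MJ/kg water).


HHV = LHV + H_frac * 9 * 2.44
= 17.69 + 0.1268 * 9 * 2.44
= 20.4745 MJ/kg

20.4745 MJ/kg


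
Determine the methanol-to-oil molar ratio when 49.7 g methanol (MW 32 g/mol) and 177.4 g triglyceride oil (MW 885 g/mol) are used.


Molar ratio = n_MeOH / n_oil = (MeOH/32) / (oil/885) = (MeOH * 885) / (32 * oil)
= (49.7 * 885) / (32 * 177.4)
= 7.7481

7.7481


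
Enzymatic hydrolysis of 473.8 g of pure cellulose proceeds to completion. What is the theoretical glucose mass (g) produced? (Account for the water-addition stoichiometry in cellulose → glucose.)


glucose = cellulose * 180/162
= 473.8 * 180/162
= 526.4444 g

526.4444 g


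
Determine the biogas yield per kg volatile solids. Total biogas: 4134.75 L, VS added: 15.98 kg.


Y = V / VS
= 4134.75 / 15.98
= 258.7453 L/kg VS

258.7453 L/kg VS


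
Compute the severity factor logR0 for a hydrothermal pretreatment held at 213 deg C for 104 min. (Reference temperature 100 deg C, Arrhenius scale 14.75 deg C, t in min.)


logR0 = log10(t * exp((T - 100) / 14.75))
= log10(104 * exp((213 - 100) / 14.75))
= 5.3442

5.3442


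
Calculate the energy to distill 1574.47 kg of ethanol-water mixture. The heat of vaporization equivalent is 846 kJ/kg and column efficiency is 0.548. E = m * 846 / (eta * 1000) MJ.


E = m * 846 / (eta * 1000)
= 1574.47 * 846 / (0.548 * 1000)
= 2430.6599 MJ

2430.6599 MJ


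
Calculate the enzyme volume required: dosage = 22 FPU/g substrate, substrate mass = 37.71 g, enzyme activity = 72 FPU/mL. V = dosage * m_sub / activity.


V = dosage * m_sub / activity
V = 22 * 37.71 / 72
V = 11.5225 mL

11.5225 mL


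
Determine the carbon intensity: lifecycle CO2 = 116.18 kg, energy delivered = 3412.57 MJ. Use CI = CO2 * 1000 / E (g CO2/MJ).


CI = CO2 * 1000 / E
= 116.18 * 1000 / 3412.57
= 34.0447 g CO2/MJ

34.0447 g CO2/MJ


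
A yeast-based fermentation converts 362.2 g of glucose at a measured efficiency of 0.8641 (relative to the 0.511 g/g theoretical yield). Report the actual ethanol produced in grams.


Actual ethanol: m = 0.511 * 362.2 * 0.8641
m = 159.9313 g

159.9313 g


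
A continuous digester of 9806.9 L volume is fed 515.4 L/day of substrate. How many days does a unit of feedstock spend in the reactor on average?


HRT = V / Q
= 9806.9 / 515.4
= 19.0277 days

19.0277 days


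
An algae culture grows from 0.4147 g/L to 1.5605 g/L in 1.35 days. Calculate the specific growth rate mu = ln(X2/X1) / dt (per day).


mu = ln(X2/X1) / dt
= ln(1.5605/0.4147) / 1.35
= 0.9816 per day

0.9816 per day


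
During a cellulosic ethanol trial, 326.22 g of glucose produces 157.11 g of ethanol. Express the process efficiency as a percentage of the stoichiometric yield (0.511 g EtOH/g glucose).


Fermentation efficiency = (actual / (0.511 * glucose)) * 100
= (157.11 / (0.511 * 326.22)) * 100
= 94.2480%

94.2480%


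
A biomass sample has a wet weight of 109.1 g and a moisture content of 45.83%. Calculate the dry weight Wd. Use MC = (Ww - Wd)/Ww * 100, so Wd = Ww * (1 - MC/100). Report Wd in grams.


Wd = Ww * (1 - MC/100)
= 109.1 * (1 - 45.83/100)
= 59.0995 g

59.0995 g


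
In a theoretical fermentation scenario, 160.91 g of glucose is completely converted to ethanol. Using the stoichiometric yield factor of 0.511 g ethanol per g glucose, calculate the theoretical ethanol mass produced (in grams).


Theoretical ethanol yield: m_EtOH = 0.511 * m_glucose
m_EtOH = 0.511 * 160.91 = 82.2250 g

82.2250 g


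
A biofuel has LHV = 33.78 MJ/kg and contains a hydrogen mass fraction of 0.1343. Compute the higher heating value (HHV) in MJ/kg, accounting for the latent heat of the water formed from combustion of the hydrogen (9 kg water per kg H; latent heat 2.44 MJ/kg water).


HHV = LHV + H_frac * 9 * 2.44
= 33.78 + 0.1343 * 9 * 2.44
= 36.7292 MJ/kg

36.7292 MJ/kg


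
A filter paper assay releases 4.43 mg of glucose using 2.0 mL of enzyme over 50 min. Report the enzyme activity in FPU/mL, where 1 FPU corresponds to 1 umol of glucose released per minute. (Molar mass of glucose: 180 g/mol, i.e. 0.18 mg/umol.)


Activity = glucose_mg / (0.18 mg/umol * V_mL * t_min)
= 4.43 / (0.18 * 2.0 * 50)
= 0.2461 FPU/mL

0.2461 FPU/mL


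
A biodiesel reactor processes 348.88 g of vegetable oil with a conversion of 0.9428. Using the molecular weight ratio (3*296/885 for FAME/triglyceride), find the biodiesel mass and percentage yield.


m_FAME = oil * conv * (3 * 296 / 885) = oil * conv * (888/885)
= 348.88 * 0.9428 * 888 / 885
= 330.0391 g
Y = m_FAME / oil * 100 = conv * (888/885) * 100
= 0.9428 * 888 / 885 * 100
= 94.60%

330.0391 g FAME; Y = 94.60%


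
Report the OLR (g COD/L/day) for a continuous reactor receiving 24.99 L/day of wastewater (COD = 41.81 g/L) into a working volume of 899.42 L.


OLR = Q * S / V
= 24.99 * 41.81 / 899.42
= 1.1617 g/L/day

1.1617 g/L/day


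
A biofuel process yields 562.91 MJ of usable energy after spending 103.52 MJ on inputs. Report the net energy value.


NEV = E_out - E_in
= 562.91 - 103.52
= 459.3900 MJ

459.3900 MJ


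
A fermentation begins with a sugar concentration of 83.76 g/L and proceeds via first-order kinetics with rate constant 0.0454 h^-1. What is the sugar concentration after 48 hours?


S = S0 * exp(-k * t)
S = 83.76 * exp(-0.0454 * 48)
S = 9.4759 g/L

9.4759 g/L


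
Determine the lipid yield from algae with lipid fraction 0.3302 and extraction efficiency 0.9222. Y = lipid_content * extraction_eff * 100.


Y = lipid_content * extraction_eff * 100
= 0.3302 * 0.9222 * 100
= 30.4510%

30.4510%


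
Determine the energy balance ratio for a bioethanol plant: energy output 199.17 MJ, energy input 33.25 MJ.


EROI = E_out / E_in
= 199.17 / 33.25
= 5.9901

5.9901


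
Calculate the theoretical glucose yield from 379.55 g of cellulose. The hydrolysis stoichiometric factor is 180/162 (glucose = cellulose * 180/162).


glucose = cellulose * 180/162
= 379.55 * 180/162
= 421.7222 g

421.7222 g


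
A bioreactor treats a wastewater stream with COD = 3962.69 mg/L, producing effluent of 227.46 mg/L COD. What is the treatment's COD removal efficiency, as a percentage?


eta = (COD_in - COD_out) / COD_in * 100
= (3962.69 - 227.46) / 3962.69 * 100
= 94.2600%

94.2600%


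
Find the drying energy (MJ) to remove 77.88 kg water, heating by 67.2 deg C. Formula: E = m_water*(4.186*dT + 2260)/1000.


E = m_water * (4.186 * dT + 2260) / 1000
= 77.88 * (4.186 * 67.2 + 2260) / 1000
= 197.9164 MJ

197.9164 MJ


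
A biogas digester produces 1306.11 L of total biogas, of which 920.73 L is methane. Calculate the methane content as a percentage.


CH4% = V_CH4 / V_total * 100
= 920.73 / 1306.11 * 100
= 70.4941%

70.4941%


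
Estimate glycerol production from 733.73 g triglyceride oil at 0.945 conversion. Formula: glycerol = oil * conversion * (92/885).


glycerol = oil * conv * (92/885)
= 733.73 * 0.945 * 92 / 885
= 72.0796 g

72.0796 g


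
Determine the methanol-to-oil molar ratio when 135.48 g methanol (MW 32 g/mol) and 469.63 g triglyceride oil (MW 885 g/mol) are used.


Molar ratio = n_MeOH / n_oil = (MeOH/32) / (oil/885) = (MeOH * 885) / (32 * oil)
= (135.48 * 885) / (32 * 469.63)
= 7.9783

7.9783


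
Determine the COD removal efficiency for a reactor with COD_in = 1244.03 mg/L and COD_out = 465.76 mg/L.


eta = (COD_in - COD_out) / COD_in * 100
= (1244.03 - 465.76) / 1244.03 * 100
= 62.5604%

62.5604%


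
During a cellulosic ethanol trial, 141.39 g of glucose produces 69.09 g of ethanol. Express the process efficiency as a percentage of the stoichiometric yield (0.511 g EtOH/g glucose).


Fermentation efficiency = (actual / (0.511 * glucose)) * 100
= (69.09 / (0.511 * 141.39)) * 100
= 95.6259%

95.6259%


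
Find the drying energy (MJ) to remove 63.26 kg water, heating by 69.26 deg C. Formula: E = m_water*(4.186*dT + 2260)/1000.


E = m_water * (4.186 * dT + 2260) / 1000
= 63.26 * (4.186 * 69.26 + 2260) / 1000
= 161.3081 MJ

161.3081 MJ


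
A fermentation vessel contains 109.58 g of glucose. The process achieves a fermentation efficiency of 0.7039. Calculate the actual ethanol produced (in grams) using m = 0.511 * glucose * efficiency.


Actual ethanol: m = 0.511 * 109.58 * 0.7039
m = 39.4151 g

39.4151 g


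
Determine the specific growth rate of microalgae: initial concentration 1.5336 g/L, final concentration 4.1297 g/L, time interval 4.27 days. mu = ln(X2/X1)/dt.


mu = ln(X2/X1) / dt
= ln(4.1297/1.5336) / 4.27
= 0.2320 per day

0.2320 per day


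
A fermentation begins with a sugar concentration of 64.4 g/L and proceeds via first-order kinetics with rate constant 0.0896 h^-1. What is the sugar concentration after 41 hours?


S = S0 * exp(-k * t)
S = 64.4 * exp(-0.0896 * 41)
S = 1.6348 g/L

1.6348 g/L


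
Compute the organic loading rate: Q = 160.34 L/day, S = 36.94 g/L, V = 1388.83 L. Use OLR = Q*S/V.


OLR = Q * S / V
= 160.34 * 36.94 / 1388.83
= 4.2647 g/L/day

4.2647 g/L/day


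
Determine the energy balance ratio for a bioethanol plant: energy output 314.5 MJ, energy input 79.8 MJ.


EROI = E_out / E_in
= 314.5 / 79.8
= 3.9411

3.9411


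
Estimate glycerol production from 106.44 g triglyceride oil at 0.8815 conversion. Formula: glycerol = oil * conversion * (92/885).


glycerol = oil * conv * (92/885)
= 106.44 * 0.8815 * 92 / 885
= 9.7538 g

9.7538 g


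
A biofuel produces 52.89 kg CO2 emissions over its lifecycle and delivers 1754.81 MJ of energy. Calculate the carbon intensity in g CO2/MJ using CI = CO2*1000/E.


CI = CO2 * 1000 / E
= 52.89 * 1000 / 1754.81
= 30.1400 g CO2/MJ

30.1400 g CO2/MJ


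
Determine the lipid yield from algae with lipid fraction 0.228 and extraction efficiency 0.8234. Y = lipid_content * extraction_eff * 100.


Y = lipid_content * extraction_eff * 100
= 0.228 * 0.8234 * 100
= 18.7735%

18.7735%


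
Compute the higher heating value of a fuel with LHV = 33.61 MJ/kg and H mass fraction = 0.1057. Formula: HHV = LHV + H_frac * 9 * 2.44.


HHV = LHV + H_frac * 9 * 2.44
= 33.61 + 0.1057 * 9 * 2.44
= 35.9312 MJ/kg

35.9312 MJ/kg


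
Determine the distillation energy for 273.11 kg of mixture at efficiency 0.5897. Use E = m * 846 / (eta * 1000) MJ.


E = m * 846 / (eta * 1000)
= 273.11 * 846 / (0.5897 * 1000)
= 391.8112 MJ

391.8112 MJ


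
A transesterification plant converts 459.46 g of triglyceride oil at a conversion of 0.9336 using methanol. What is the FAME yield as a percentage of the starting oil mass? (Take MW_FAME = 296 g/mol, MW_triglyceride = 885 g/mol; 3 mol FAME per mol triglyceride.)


m_FAME = oil * conv * (3 * 296 / 885) = oil * conv * (888/885)
= 459.46 * 0.9336 * 888 / 885
= 430.4059 g
Y = m_FAME / oil * 100 = conv * (888/885) * 100
= 0.9336 * 888 / 885 * 100
= 93.68%

93.68%


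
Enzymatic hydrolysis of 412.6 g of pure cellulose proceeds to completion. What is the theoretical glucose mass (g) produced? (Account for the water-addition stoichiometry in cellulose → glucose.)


glucose = cellulose * 180/162
= 412.6 * 180/162
= 458.4444 g

458.4444 g


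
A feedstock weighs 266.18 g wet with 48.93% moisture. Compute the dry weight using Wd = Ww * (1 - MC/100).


Wd = Ww * (1 - MC/100)
= 266.18 * (1 - 48.93/100)
= 135.9381 g

135.9381 g


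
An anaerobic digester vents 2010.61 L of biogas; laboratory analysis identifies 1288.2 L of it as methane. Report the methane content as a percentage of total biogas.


CH4% = V_CH4 / V_total * 100
= 1288.2 / 2010.61 * 100
= 64.0701%

64.0701%


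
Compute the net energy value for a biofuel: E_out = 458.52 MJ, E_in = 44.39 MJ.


NEV = E_out - E_in
= 458.52 - 44.39
= 414.1300 MJ

414.1300 MJ


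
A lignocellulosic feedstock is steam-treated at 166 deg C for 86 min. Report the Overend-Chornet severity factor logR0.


logR0 = log10(t * exp((T - 100) / 14.75))
= log10(86 * exp((166 - 100) / 14.75))
= 3.8778

3.8778


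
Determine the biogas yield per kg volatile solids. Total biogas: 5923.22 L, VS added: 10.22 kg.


Y = V / VS
= 5923.22 / 10.22
= 579.5714 L/kg VS

579.5714 L/kg VS


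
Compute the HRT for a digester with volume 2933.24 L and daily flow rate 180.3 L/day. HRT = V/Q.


HRT = V / Q
= 2933.24 / 180.3
= 16.2687 days

16.2687 days


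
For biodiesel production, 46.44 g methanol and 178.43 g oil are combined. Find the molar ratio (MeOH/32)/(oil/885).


Molar ratio = n_MeOH / n_oil = (MeOH/32) / (oil/885) = (MeOH * 885) / (32 * oil)
= (46.44 * 885) / (32 * 178.43)
= 7.1981

7.1981


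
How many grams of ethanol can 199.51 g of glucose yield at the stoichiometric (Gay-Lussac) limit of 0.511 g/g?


Theoretical ethanol yield: m_EtOH = 0.511 * m_glucose
m_EtOH = 0.511 * 199.51 = 101.9496 g

101.9496 g


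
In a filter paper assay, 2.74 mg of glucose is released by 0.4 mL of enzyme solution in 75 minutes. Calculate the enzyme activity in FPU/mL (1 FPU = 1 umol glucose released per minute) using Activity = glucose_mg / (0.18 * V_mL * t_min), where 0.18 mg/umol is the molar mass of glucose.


Activity = glucose_mg / (0.18 mg/umol * V_mL * t_min)
= 2.74 / (0.18 * 0.4 * 75)
= 0.5074 FPU/mL

0.5074 FPU/mL


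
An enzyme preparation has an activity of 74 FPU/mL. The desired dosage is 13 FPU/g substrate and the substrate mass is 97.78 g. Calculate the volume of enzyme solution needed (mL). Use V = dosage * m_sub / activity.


V = dosage * m_sub / activity
V = 13 * 97.78 / 74
V = 17.1776 mL

17.1776 mL


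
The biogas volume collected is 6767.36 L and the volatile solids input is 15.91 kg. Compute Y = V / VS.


Y = V / VS
= 6767.36 / 15.91
= 425.3526 L/kg VS

425.3526 L/kg VS


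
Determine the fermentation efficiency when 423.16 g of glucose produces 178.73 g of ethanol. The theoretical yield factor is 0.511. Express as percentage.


Fermentation efficiency = (actual / (0.511 * glucose)) * 100
= (178.73 / (0.511 * 423.16)) * 100
= 82.6555%

82.6555%


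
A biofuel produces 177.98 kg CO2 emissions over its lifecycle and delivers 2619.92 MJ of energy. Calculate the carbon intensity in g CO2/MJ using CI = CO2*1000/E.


CI = CO2 * 1000 / E
= 177.98 * 1000 / 2619.92
= 67.9334 g CO2/MJ

67.9334 g CO2/MJ


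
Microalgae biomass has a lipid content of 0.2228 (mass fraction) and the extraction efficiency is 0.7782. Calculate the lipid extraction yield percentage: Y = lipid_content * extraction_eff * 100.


Y = lipid_content * extraction_eff * 100
= 0.2228 * 0.7782 * 100
= 17.3383%

17.3383%


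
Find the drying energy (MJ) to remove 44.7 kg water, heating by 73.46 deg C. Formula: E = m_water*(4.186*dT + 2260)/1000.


E = m_water * (4.186 * dT + 2260) / 1000
= 44.7 * (4.186 * 73.46 + 2260) / 1000
= 114.7674 MJ

114.7674 MJ


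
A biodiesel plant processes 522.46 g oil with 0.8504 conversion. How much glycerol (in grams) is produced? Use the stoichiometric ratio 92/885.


glycerol = oil * conv * (92/885)
= 522.46 * 0.8504 * 92 / 885
= 46.1871 g

46.1871 g


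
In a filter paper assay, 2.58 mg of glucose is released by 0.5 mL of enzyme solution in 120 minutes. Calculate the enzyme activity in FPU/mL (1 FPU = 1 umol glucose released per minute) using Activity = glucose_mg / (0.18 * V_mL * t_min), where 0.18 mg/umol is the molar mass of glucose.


Activity = glucose_mg / (0.18 mg/umol * V_mL * t_min)
= 2.58 / (0.18 * 0.5 * 120)
= 0.2389 FPU/mL

0.2389 FPU/mL


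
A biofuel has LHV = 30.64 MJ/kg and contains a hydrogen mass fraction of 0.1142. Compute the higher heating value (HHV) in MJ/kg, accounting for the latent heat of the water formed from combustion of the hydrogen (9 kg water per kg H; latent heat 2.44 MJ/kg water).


HHV = LHV + H_frac * 9 * 2.44
= 30.64 + 0.1142 * 9 * 2.44
= 33.1478 MJ/kg

33.1478 MJ/kg


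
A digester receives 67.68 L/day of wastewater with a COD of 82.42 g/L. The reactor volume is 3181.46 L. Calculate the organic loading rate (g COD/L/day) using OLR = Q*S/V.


OLR = Q * S / V
= 67.68 * 82.42 / 3181.46
= 1.7533 g/L/day

1.7533 g/L/day


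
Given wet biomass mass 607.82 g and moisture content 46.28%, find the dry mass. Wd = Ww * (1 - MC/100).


Wd = Ww * (1 - MC/100)
= 607.82 * (1 - 46.28/100)
= 326.5209 g

326.5209 g


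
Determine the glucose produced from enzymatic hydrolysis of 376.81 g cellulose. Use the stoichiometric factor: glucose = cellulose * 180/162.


glucose = cellulose * 180/162
= 376.81 * 180/162
= 418.6778 g

418.6778 g


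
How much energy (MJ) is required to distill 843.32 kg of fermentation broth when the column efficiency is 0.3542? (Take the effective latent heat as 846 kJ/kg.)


E = m * 846 / (eta * 1000)
= 843.32 * 846 / (0.3542 * 1000)
= 2014.2539 MJ

2014.2539 MJ


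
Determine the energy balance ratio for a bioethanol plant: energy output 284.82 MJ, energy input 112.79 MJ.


EROI = E_out / E_in
= 284.82 / 112.79
= 2.5252

2.5252


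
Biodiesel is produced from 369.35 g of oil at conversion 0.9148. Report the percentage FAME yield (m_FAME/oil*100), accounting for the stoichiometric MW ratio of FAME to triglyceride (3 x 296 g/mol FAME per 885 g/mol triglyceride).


m_FAME = oil * conv * (3 * 296 / 885) = oil * conv * (888/885)
= 369.35 * 0.9148 * 888 / 885
= 339.0267 g
Y = m_FAME / oil * 100 = conv * (888/885) * 100
= 0.9148 * 888 / 885 * 100
= 91.79%

91.79%


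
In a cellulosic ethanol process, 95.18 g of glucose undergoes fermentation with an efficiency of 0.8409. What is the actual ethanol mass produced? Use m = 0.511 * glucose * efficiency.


Actual ethanol: m = 0.511 * 95.18 * 0.8409
m = 40.8988 g

40.8988 g


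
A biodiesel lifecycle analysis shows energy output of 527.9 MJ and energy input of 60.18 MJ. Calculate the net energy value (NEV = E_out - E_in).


NEV = E_out - E_in
= 527.9 - 60.18
= 467.7200 MJ

467.7200 MJ


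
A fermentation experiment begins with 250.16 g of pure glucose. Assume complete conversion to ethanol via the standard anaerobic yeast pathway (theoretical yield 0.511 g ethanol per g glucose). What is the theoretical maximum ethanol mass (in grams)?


Theoretical ethanol yield: m_EtOH = 0.511 * m_glucose
m_EtOH = 0.511 * 250.16 = 127.8318 g

127.8318 g


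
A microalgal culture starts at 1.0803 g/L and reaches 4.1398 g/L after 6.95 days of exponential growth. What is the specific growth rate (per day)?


mu = ln(X2/X1) / dt
= ln(4.1398/1.0803) / 6.95
= 0.1933 per day

0.1933 per day


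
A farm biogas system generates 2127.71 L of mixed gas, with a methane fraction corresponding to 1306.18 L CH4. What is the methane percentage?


CH4% = V_CH4 / V_total * 100
= 1306.18 / 2127.71 * 100
= 61.3890%

61.3890%


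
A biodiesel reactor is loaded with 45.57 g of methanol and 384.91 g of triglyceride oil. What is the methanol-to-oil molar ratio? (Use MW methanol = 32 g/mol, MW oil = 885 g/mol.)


Molar ratio = n_MeOH / n_oil = (MeOH/32) / (oil/885) = (MeOH * 885) / (32 * oil)
= (45.57 * 885) / (32 * 384.91)
= 3.2743

3.2743


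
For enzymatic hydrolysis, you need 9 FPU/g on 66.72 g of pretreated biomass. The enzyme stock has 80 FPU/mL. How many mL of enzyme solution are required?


V = dosage * m_sub / activity
V = 9 * 66.72 / 80
V = 7.5060 mL

7.5060 mL


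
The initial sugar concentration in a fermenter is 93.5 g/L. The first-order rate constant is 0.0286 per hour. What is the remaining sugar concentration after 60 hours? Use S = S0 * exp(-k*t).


S = S0 * exp(-k * t)
S = 93.5 * exp(-0.0286 * 60)
S = 16.8098 g/L

16.8098 g/L


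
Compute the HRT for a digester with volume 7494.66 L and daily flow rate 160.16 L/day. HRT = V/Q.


HRT = V / Q
= 7494.66 / 160.16
= 46.7948 days

46.7948 days


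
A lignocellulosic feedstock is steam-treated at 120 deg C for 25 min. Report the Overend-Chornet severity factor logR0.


logR0 = log10(t * exp((T - 100) / 14.75))
= log10(25 * exp((120 - 100) / 14.75))
= 1.9868

1.9868


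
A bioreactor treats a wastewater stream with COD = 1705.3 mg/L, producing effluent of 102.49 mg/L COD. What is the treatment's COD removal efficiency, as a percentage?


eta = (COD_in - COD_out) / COD_in * 100
= (1705.3 - 102.49) / 1705.3 * 100
= 93.9899%

93.9899%


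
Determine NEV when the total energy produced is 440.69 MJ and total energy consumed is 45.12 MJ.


NEV = E_out - E_in
= 440.69 - 45.12
= 395.5700 MJ

395.5700 MJ


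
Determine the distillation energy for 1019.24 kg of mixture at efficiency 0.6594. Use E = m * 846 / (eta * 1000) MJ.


E = m * 846 / (eta * 1000)
= 1019.24 * 846 / (0.6594 * 1000)
= 1307.6692 MJ

1307.6692 MJ


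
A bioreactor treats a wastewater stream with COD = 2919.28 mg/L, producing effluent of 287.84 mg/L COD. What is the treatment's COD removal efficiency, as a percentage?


eta = (COD_in - COD_out) / COD_in * 100
= (2919.28 - 287.84) / 2919.28 * 100
= 90.1400%

90.1400%


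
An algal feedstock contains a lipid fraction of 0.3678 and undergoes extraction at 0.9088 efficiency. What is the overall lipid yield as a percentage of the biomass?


Y = lipid_content * extraction_eff * 100
= 0.3678 * 0.9088 * 100
= 33.4257%

33.4257%


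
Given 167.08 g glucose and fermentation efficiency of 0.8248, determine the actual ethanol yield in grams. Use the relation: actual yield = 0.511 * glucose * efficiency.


Actual ethanol: m = 0.511 * 167.08 * 0.8248
m = 70.4197 g

70.4197 g


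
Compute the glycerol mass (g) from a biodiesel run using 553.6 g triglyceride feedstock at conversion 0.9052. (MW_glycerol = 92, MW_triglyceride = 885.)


glycerol = oil * conv * (92/885)
= 553.6 * 0.9052 * 92 / 885
= 52.0937 g

52.0937 g


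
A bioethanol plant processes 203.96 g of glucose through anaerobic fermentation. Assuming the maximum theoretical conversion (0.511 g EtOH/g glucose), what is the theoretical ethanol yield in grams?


Theoretical ethanol yield: m_EtOH = 0.511 * m_glucose
m_EtOH = 0.511 * 203.96 = 104.2236 g

104.2236 g


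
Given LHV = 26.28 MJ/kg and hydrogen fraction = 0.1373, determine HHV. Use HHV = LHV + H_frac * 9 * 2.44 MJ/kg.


HHV = LHV + H_frac * 9 * 2.44
= 26.28 + 0.1373 * 9 * 2.44
= 29.2951 MJ/kg

29.2951 MJ/kg


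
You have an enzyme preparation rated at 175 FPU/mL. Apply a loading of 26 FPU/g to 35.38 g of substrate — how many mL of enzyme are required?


V = dosage * m_sub / activity
V = 26 * 35.38 / 175
V = 5.2565 mL

5.2565 mL


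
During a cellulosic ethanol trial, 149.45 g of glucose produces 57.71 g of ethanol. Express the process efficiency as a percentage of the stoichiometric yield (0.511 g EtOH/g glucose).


Fermentation efficiency = (actual / (0.511 * glucose)) * 100
= (57.71 / (0.511 * 149.45)) * 100
= 75.5674%

75.5674%


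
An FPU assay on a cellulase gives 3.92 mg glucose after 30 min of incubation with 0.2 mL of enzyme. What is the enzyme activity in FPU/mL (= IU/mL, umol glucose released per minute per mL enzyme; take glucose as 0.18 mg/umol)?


Activity = glucose_mg / (0.18 mg/umol * V_mL * t_min)
= 3.92 / (0.18 * 0.2 * 30)
= 3.6296 FPU/mL

3.6296 FPU/mL


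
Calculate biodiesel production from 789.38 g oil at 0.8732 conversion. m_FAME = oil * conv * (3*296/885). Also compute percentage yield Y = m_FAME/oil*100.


m_FAME = oil * conv * (3 * 296 / 885) = oil * conv * (888/885)
= 789.38 * 0.8732 * 888 / 885
= 691.6232 g
Y = m_FAME / oil * 100 = conv * (888/885) * 100
= 0.8732 * 888 / 885 * 100
= 87.62%

691.6232 g FAME; Y = 87.62%


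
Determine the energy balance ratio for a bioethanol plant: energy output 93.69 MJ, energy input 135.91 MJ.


EROI = E_out / E_in
= 93.69 / 135.91
= 0.6894

0.6894


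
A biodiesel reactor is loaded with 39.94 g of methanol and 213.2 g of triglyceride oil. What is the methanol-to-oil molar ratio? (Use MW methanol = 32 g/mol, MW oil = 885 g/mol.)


Molar ratio = n_MeOH / n_oil = (MeOH/32) / (oil/885) = (MeOH * 885) / (32 * oil)
= (39.94 * 885) / (32 * 213.2)
= 5.1810

5.1810


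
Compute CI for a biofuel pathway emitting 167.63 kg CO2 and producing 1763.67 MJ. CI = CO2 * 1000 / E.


CI = CO2 * 1000 / E
= 167.63 * 1000 / 1763.67
= 95.0461 g CO2/MJ

95.0461 g CO2/MJ


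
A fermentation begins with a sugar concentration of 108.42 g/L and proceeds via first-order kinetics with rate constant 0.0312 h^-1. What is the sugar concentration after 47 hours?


S = S0 * exp(-k * t)
S = 108.42 * exp(-0.0312 * 47)
S = 25.0184 g/L

25.0184 g/L


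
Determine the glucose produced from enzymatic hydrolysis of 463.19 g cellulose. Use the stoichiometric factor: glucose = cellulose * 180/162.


glucose = cellulose * 180/162
= 463.19 * 180/162
= 514.6556 g

514.6556 g


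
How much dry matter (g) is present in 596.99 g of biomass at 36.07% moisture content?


Wd = Ww * (1 - MC/100)
= 596.99 * (1 - 36.07/100)
= 381.6557 g

381.6557 g


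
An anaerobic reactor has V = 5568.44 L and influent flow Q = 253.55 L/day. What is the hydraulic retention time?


HRT = V / Q
= 5568.44 / 253.55
= 21.9619 days

21.9619 days


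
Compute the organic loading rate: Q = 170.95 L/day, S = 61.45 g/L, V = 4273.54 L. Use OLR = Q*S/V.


OLR = Q * S / V
= 170.95 * 61.45 / 4273.54
= 2.4581 g/L/day

2.4581 g/L/day


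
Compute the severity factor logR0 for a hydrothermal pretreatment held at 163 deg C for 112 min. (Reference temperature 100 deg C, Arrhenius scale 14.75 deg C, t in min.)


logR0 = log10(t * exp((T - 100) / 14.75))
= log10(112 * exp((163 - 100) / 14.75))
= 3.9042

3.9042


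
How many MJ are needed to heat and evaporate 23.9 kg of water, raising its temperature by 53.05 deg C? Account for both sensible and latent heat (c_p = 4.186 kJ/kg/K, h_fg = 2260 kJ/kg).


E = m_water * (4.186 * dT + 2260) / 1000
= 23.9 * (4.186 * 53.05 + 2260) / 1000
= 59.3214 MJ

59.3214 MJ


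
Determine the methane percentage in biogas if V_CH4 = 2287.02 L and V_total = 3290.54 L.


CH4% = V_CH4 / V_total * 100
= 2287.02 / 3290.54 * 100
= 69.5029%

69.5029%


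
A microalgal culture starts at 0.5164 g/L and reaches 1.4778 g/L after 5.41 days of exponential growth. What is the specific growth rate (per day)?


mu = ln(X2/X1) / dt
= ln(1.4778/0.5164) / 5.41
= 0.1943 per day

0.1943 per day


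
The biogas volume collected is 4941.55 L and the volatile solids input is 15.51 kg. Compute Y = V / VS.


Y = V / VS
= 4941.55 / 15.51
= 318.6041 L/kg VS

318.6041 L/kg VS


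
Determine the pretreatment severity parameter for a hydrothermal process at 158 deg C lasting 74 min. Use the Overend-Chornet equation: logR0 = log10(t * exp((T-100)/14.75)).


logR0 = log10(t * exp((T - 100) / 14.75))
= log10(74 * exp((158 - 100) / 14.75))
= 3.5770

3.5770


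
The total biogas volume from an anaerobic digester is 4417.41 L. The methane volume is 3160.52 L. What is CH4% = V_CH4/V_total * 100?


CH4% = V_CH4 / V_total * 100
= 3160.52 / 4417.41 * 100
= 71.5469%

71.5469%


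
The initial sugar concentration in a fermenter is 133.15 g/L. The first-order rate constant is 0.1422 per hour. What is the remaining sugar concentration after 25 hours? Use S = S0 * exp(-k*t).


S = S0 * exp(-k * t)
S = 133.15 * exp(-0.1422 * 25)
S = 3.8056 g/L

3.8056 g/L


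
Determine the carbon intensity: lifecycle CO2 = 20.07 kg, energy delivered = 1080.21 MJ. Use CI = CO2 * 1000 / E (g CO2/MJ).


CI = CO2 * 1000 / E
= 20.07 * 1000 / 1080.21
= 18.5797 g CO2/MJ

18.5797 g CO2/MJ


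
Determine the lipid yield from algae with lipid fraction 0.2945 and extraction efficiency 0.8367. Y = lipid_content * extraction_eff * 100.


Y = lipid_content * extraction_eff * 100
= 0.2945 * 0.8367 * 100
= 24.6408%

24.6408%


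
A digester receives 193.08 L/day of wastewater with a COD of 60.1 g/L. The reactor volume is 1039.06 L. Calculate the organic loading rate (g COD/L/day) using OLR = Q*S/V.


OLR = Q * S / V
= 193.08 * 60.1 / 1039.06
= 11.1679 g/L/day

11.1679 g/L/day


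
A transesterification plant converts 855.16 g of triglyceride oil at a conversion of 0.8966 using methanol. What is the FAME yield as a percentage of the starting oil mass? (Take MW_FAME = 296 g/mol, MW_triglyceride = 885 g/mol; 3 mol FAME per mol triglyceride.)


m_FAME = oil * conv * (3 * 296 / 885) = oil * conv * (888/885)
= 855.16 * 0.8966 * 888 / 885
= 769.3356 g
Y = m_FAME / oil * 100 = conv * (888/885) * 100
= 0.8966 * 888 / 885 * 100
= 89.96%

89.96%


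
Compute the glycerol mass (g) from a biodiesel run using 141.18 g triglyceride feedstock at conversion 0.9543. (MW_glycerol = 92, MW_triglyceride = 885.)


glycerol = oil * conv * (92/885)
= 141.18 * 0.9543 * 92 / 885
= 14.0056 g

14.0056 g
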